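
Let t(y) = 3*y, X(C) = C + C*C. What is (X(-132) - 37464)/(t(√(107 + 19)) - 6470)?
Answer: 65256420/20929883 + 90774*√14/20929883 ≈ 3.1341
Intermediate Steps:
X(C) = C + C²
(X(-132) - 37464)/(t(√(107 + 19)) - 6470) = (-132*(1 - 132) - 37464)/(3*√(107 + 19) - 6470) = (-132*(-131) - 37464)/(3*√126 - 6470) = (17292 - 37464)/(3*(3*√14) - 6470) = -20172/(9*√14 - 6470) = -20172/(-6470 + 9*√14)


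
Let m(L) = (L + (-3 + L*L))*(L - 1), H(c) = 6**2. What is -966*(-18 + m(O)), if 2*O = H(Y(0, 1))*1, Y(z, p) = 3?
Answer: -5549670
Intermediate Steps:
H(c) = 36
O = 18 (O = (36*1)/2 = (1/2)*36 = 18)
m(L) = (-1 + L)*(-3 + L + L**2) (m(L) = (L + (-3 + L**2))*(-1 + L) = (-3 + L + L**2)*(-1 + L) = (-1 + L)*(-3 + L + L**2))
-966*(-18 + m(O)) = -966*(-18 + (3 + 18**3 - 4*18)) = -966*(-18 + (3 + 5832 - 72)) = -966*(-18 + 5763) = -966*5745 = -21*264270 = -5549670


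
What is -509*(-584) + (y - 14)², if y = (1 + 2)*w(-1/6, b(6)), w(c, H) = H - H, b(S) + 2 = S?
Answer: 297452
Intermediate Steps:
b(S) = -2 + S
w(c, H) = 0
y = 0 (y = (1 + 2)*0 = 3*0 = 0)
-509*(-584) + (y - 14)² = -509*(-584) + (0 - 14)² = 297256 + (-14)² = 297256 + 196 = 297452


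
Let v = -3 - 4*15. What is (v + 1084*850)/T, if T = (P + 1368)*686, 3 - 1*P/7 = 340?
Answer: -921337/679826 ≈ -1.3553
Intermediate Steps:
P = -2359 (P = 21 - 7*340 = 21 - 2380 = -2359)
T = -679826 (T = (-2359 + 1368)*686 = -991*686 = -679826)
v = -63 (v = -3 - 60 = -63)
(v + 1084*850)/T = (-63 + 1084*850)/(-679826) = (-63 + 921400)*(-1/679826) = 921337*(-1/679826) = -921337/679826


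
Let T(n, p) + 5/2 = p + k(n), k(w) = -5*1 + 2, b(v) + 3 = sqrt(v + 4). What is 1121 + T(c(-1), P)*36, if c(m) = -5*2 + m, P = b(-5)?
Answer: 815 + 36*I ≈ 815.0 + 36.0*I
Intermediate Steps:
b(v) = -3 + sqrt(4 + v) (b(v) = -3 + sqrt(v + 4) = -3 + sqrt(4 + v))
P = -3 + I (P = -3 + sqrt(4 - 5) = -3 + sqrt(-1) = -3 + I ≈ -3.0 + 1.0*I)
k(w) = -3 (k(w) = -5 + 2 = -3)
c(m) = -10 + m
T(n, p) = -11/2 + p (T(n, p) = -5/2 + (p - 3) = -5/2 + (-3 + p) = -11/2 + p)
1121 + T(c(-1), P)*36 = 1121 + (-11/2 + (-3 + I))*36 = 1121 + (-17/2 + I)*36 = 1121 + (-306 + 36*I) = 815 + 36*I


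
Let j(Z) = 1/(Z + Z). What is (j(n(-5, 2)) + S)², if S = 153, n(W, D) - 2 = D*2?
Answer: 3374569/144 ≈ 23435.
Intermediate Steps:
n(W, D) = 2 + 2*D (n(W, D) = 2 + D*2 = 2 + 2*D)
j(Z) = 1/(2*Z)
(j(n(-5, 2)) + S)² = (1/(2*(2 + 2*2)) + 153)² = (1/(2*(2 + 4)) + 153)² = ((½)/6 + 153)² = ((½)*(⅙) + 153)² = (1/12 + 153)² = (1837/12)² = 3374569/144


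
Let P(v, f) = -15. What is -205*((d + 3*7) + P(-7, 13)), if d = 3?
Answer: -1845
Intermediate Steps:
-205*((d + 3*7) + P(-7, 13)) = -205*((3 + 3*7) - 15) = -205*((3 + 21) - 15) = -205*(24 - 15) = -205*9 = -1845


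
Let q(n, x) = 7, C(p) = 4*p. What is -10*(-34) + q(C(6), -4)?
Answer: 347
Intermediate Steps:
-10*(-34) + q(C(6), -4) = -10*(-34) + 7 = 340 + 7 = 347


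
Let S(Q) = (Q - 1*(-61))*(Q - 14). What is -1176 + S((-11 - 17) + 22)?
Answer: -2276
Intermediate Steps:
S(Q) = (-14 + Q)*(61 + Q) (S(Q) = (Q + 61)*(-14 + Q) = (61 + Q)*(-14 + Q) = (-14 + Q)*(61 + Q))
-1176 + S((-11 - 17) + 22) = -1176 + (-854 + ((-11 - 17) + 22)**2 + 47*((-11 - 17) + 22)) = -1176 + (-854 + (-28 + 22)**2 + 47*(-28 + 22)) = -1176 + (-854 + (-6)**2 + 47*(-6)) = -1176 + (-854 + 36 - 282) = -1176 - 1100 = -2276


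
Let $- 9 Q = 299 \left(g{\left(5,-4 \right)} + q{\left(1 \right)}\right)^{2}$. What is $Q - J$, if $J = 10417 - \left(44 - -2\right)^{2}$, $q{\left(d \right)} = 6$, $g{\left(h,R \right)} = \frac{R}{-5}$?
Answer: $- \frac{2213369}{225} \approx -9837.2$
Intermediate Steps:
$g{\left(h,R \right)} = - \frac{R}{5}$ ($g{\left(h,R \right)} = R \left(- \frac{1}{5}\right) = - \frac{R}{5}$)
$Q = - \frac{345644}{225}$ ($Q = - \frac{299 \left(\left(- \frac{1}{5}\right) \left(-4\right) + 6\right)^{2}}{9} = - \frac{299 \left(\frac{4}{5} + 6\right)^{2}}{9} = - \frac{299 \left(\frac{34}{5}\right)^{2}}{9} = - \frac{299 \cdot \frac{1156}{25}}{9} = \left(- \frac{1}{9}\right) \frac{345644}{25} = - \frac{345644}{225} \approx -1536.2$)
$J = 8301$ ($J = 10417 - \left(44 + \left(3 - 1\right)\right)^{2} = 10417 - \left(44 + 2\right)^{2} = 10417 - 46^{2} = 10417 - 2116 = 8301$)
$Q - J = - \frac{345644}{225} - 8301 = - \frac{2213369}{225}$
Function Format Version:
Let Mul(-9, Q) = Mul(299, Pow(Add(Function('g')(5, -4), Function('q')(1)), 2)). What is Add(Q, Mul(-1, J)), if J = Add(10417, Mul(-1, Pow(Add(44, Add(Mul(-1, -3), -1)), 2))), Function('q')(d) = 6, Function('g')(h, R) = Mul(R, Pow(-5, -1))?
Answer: Rational(-2213369, 225) ≈ -9837.2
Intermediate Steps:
Function('g')(h, R) = Mul(Rational(-1, 5), R) (Function('g')(h, R) = Mul(R, Rational(-1, 5)) = Mul(Rational(-1, 5), R))
Q = Rational(-345644, 225) (Q = Mul(Rational(-1, 9), Mul(299, Pow(Add(Mul(Rational(-1, 5), -4), 6), 2))) = Mul(Rational(-1, 9), Mul(299, Pow(Add(Rational(4, 5), 6), 2))) = Mul(Rational(-1, 9), Mul(299, Pow(Rational(34, 5), 2))) = Mul(Rational(-1, 9), Mul(299, Rational(1156, 25))) = Mul(Rational(-1, 9), Rational(345644, 25)) = Rational(-345644, 225) ≈ -1536.2)
J = 8301 (J = Add(10417, Mul(-1, Pow(Add(44, Add(3, -1)), 2))) = Add(10417, Mul(-1, Pow(Add(44, 2), 2))) = Add(10417, Mul(-1, Pow(46, 2))) = Add(10417, Mul(-1, 2116)) = Add(10417, -2116) = 8301)
Add(Q, Mul(-1, J)) = Add(Rational(-345644, 225), Mul(-1, 8301)) = Add(Rational(-345644, 225), -8301) = Rational(-2213369, 225)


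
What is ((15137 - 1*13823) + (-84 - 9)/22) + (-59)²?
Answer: 105397/22 ≈ 4790.8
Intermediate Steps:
((15137 - 1*13823) + (-84 - 9)/22) + (-59)² = ((15137 - 13823) - 93*1/22) + 3481 = (1314 - 93/22) + 3481 = 28815/22 + 3481 = 105397/22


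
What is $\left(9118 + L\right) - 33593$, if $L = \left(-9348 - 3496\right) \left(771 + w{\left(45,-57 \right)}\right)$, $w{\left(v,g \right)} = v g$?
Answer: $23017661$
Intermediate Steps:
$w{\left(v,g \right)} = g v$
$L = 23042136$ ($L = \left(-9348 - 3496\right) \left(771 - 2565\right) = - 12844 \left(771 - 2565\right) = \left(-12844\right) \left(-1794\right) = 23042136$)
$\left(9118 + L\right) - 33593 = \left(9118 + 23042136\right) - 33593 = 23051254 - 33593 = 23017661$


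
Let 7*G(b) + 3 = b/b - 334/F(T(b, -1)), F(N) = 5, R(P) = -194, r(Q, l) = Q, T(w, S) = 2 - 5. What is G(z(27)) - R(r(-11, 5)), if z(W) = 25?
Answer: 6446/35 ≈ 184.17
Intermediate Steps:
T(w, S) = -3
G(b) = -344/35 (G(b) = -3/7 + (b/b - 334/5)/7 = -3/7 + (1 - 334*⅕)/7 = -3/7 + (1 - 334/5)/7 = -3/7 + (⅐)*(-329/5) = -3/7 - 47/5 = -344/35)
G(z(27)) - R(r(-11, 5)) = -344/35 - 1*(-194) = -344/35 + 194 = 6446/35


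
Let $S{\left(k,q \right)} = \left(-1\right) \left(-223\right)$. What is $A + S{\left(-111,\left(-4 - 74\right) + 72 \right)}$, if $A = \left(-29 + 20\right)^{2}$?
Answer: $304$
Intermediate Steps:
$S{\left(k,q \right)} = 223$
$A = 81$ ($A = \left(-9\right)^{2} = 81$)
$A + S{\left(-111,\left(-4 - 74\right) + 72 \right)} = 81 + 223 = 304$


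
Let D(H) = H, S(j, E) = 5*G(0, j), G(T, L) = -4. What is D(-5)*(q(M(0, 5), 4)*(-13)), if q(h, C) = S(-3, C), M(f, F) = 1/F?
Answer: -1300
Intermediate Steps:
S(j, E) = -20 (S(j, E) = 5*(-4) = -20)
q(h, C) = -20
D(-5)*(q(M(0, 5), 4)*(-13)) = -(-100)*(-13) = -5*260 = -1300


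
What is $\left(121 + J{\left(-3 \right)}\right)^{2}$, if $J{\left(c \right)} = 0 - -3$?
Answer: $15376$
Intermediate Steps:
$J{\left(c \right)} = 3$ ($J{\left(c \right)} = 0 + 3 = 3$)
$\left(121 + J{\left(-3 \right)}\right)^{2} = \left(121 + 3\right)^{2} = 124^{2} = 15376$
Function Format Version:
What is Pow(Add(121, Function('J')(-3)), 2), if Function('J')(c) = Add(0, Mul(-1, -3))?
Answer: 15376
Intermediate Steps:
Function('J')(c) = 3 (Function('J')(c) = Add(0, 3) = 3)
Pow(Add(121, Function('J')(-3)), 2) = Pow(Add(121, 3), 2) = Pow(124, 2) = 15376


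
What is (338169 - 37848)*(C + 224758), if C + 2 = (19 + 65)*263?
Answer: 74133638208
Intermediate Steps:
C = 22090 (C = -2 + (19 + 65)*263 = -2 + 84*263 = -2 + 22092 = 22090)
(338169 - 37848)*(C + 224758) = (338169 - 37848)*(22090 + 224758) = 300321*246848 = 74133638208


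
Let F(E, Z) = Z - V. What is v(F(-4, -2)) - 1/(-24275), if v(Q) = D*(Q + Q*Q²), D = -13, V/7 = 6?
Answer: 26895826101/24275 ≈ 1.1080e+6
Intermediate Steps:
V = 42 (V = 7*6 = 42)
F(E, Z) = -42 + Z (F(E, Z) = Z - 1*42 = Z - 42 = -42 + Z)
v(Q) = -13*Q - 13*Q³ (v(Q) = -13*(Q + Q*Q²) = -13*(Q + Q³) = -13*Q - 13*Q³)
v(F(-4, -2)) - 1/(-24275) = -13*(-42 - 2)*(1 + (-42 - 2)²) - 1/(-24275) = -13*(-44)*(1 + (-44)²) - 1*(-1/24275) = -13*(-44)*(1 + 1936) + 1/24275 = -13*(-44)*1937 + 1/24275 = 1107964 + 1/24275 = 26895826101/24275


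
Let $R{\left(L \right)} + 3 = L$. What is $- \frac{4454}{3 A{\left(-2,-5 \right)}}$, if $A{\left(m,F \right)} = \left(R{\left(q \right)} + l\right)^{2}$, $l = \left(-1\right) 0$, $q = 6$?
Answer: $- \frac{4454}{27} \approx -164.96$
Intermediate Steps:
$R{\left(L \right)} = -3 + L$
$l = 0$
$A{\left(m,F \right)} = 9$ ($A{\left(m,F \right)} = \left(\left(-3 + 6\right) + 0\right)^{2} = \left(3 + 0\right)^{2} = 3^{2} = 9$)
$- \frac{4454}{3 A{\left(-2,-5 \right)}} = - \frac{4454}{3 \cdot 9} = - \frac{4454}{27}$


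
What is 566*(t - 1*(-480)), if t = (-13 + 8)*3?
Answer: 263190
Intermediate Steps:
t = -15 (t = -5*3 = -15)
566*(t - 1*(-480)) = 566*(-15 - 1*(-480)) = 566*(-15 + 480) = 566*465 = 263190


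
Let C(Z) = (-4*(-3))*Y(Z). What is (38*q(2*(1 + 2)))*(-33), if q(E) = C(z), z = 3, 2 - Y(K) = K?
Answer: 15048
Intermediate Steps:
Y(K) = 2 - K
C(Z) = 24 - 12*Z (C(Z) = (-4*(-3))*(2 - Z) = 12*(2 - Z) = 24 - 12*Z)
q(E) = -12 (q(E) = 24 - 12*3 = 24 - 36 = -12)
(38*q(2*(1 + 2)))*(-33) = (38*(-12))*(-33) = -456*(-33) = 15048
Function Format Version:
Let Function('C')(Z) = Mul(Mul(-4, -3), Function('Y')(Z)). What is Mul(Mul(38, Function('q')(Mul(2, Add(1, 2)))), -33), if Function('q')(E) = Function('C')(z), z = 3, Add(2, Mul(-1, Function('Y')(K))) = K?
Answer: 15048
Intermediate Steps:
Function('Y')(K) = Add(2, Mul(-1, K))
Function('C')(Z) = Add(24, Mul(-12, Z)) (Function('C')(Z) = Mul(Mul(-4, -3), Add(2, Mul(-1, Z))) = Mul(12, Add(2, Mul(-1, Z))) = Add(24, Mul(-12, Z)))
Function('q')(E) = -12 (Function('q')(E) = Add(24, Mul(-12, 3)) = Add(24, -36) = -12)
Mul(Mul(38, Function('q')(Mul(2, Add(1, 2)))), -33) = Mul(Mul(38, -12), -33) = Mul(-456, -33) = 15048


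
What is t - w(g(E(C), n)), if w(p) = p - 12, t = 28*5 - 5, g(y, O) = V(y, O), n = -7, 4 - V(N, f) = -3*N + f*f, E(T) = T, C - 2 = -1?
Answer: 189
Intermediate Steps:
C = 1 (C = 2 - 1 = 1)
V(N, f) = 4 - f**2 + 3*N (V(N, f) = 4 - (-3*N + f*f) = 4 - (-3*N + f**2) = 4 - (f**2 - 3*N) = 4 + (-f**2 + 3*N) = 4 - f**2 + 3*N)
g(y, O) = 4 - O**2 + 3*y
t = 135 (t = 140 - 5 = 135)
w(p) = -12 + p
t - w(g(E(C), n)) = 135 - (-12 + (4 - 1*(-7)**2 + 3*1)) = 135 - (-12 + (4 - 1*49 + 3)) = 135 - (-12 + (4 - 49 + 3)) = 135 - (-12 - 42) = 135 - 1*(-54) = 135 + 54 = 189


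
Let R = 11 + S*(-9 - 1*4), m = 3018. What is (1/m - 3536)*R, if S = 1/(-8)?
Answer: -1077836347/24144 ≈ -44642.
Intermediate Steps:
S = -⅛ (S = 1*(-⅛) = -⅛ ≈ -0.12500)
R = 101/8 (R = 11 - (-9 - 1*4)/8 = 11 - (-9 - 4)/8 = 11 - ⅛*(-13) = 11 + 13/8 = 101/8 ≈ 12.625)
(1/m - 3536)*R = (1/3018 - 3536)*(101/8) = -10671647/3018*101/8 = -1077836347/24144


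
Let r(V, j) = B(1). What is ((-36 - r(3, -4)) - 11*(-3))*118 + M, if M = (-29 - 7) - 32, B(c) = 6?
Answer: -1130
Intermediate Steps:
r(V, j) = 6
M = -68 (M = -36 - 32 = -68)
((-36 - r(3, -4)) - 11*(-3))*118 + M = ((-36 - 1*6) - 11*(-3))*118 - 68 = ((-36 - 6) + 33)*118 - 68 = (-42 + 33)*118 - 68 = -9*118 - 68 = -1062 - 68 = -1130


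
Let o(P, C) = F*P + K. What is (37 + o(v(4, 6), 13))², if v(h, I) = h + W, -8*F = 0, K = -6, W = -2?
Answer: 961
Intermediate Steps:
F = 0 (F = -⅛*0 = 0)
v(h, I) = -2 + h (v(h, I) = h - 2 = -2 + h)
o(P, C) = -6 (o(P, C) = 0*P - 6 = 0 - 6 = -6)
(37 + o(v(4, 6), 13))² = (37 - 6)² = 31² = 961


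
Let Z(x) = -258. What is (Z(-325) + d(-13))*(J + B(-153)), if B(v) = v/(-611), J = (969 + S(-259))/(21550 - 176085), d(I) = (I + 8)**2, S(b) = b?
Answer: -1081588097/18884177 ≈ -57.275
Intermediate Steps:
d(I) = (8 + I)**2
J = -142/30907 (J = (969 - 259)/(21550 - 176085) = 710/(-154535) = 710*(-1/154535) = -142/30907 ≈ -0.0045944)
B(v) = -v/611 (B(v) = v*(-1/611) = -v/611)
(Z(-325) + d(-13))*(J + B(-153)) = (-258 + (8 - 13)**2)*(-142/30907 - 1/611*(-153)) = (-258 + (-5)**2)*(-142/30907 + 153/611) = (-258 + 25)*(4642009/18884177) = -233*4642009/18884177 = -1081588097/18884177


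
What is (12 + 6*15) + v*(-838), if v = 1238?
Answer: -1037342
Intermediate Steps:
(12 + 6*15) + v*(-838) = (12 + 6*15) + 1238*(-838) = (12 + 90) - 1037444 = 102 - 1037444 = -1037342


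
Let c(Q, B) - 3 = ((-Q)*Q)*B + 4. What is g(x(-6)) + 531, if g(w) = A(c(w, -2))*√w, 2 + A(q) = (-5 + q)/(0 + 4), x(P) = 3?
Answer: 531 + 3*√3 ≈ 536.20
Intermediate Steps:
c(Q, B) = 7 - B*Q² (c(Q, B) = 3 + (((-Q)*Q)*B + 4) = 3 + ((-Q²)*B + 4) = 3 + (-B*Q² + 4) = 3 + (4 - B*Q²) = 7 - B*Q²)
A(q) = -13/4 + q/4 (A(q) = -2 + (-5 + q)/(0 + 4) = -2 + (-5 + q)/4 = -2 + (-5 + q)*(¼) = -2 + (-5/4 + q/4) = -13/4 + q/4)
g(w) = √w*(-3/2 + w²/2) (g(w) = (-13/4 + (7 - 1*(-2)*w²)/4)*√w = (-13/4 + (7 + 2*w²)/4)*√w = (-13/4 + (7/4 + w²/2))*√w = (-3/2 + w²/2)*√w = √w*(-3/2 + w²/2))
g(x(-6)) + 531 = √3*(-3 + 3²)/2 + 531 = √3*(-3 + 9)/2 + 531 = (½)*√3*6 + 531 = 3*√3 + 531 = 531 + 3*√3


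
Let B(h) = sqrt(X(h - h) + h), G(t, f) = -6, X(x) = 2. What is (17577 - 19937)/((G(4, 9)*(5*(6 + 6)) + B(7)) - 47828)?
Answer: 472/9637 ≈ 0.048978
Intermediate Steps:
B(h) = sqrt(2 + h)
(17577 - 19937)/((G(4, 9)*(5*(6 + 6)) + B(7)) - 47828) = (17577 - 19937)/((-30*(6 + 6) + sqrt(2 + 7)) - 47828) = -2360/((-30*12 + sqrt(9)) - 47828) = -2360/((-6*60 + 3) - 47828) = -2360/((-360 + 3) - 47828) = -2360/(-357 - 47828) = -2360/(-48185) = -2360*(-1/48185) = 472/9637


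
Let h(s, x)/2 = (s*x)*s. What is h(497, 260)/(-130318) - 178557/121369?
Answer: -7806235779023/7908282671 ≈ -987.10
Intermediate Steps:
h(s, x) = 2*x*s**2 (h(s, x) = 2*((s*x)*s) = 2*(x*s**2) = 2*x*s**2)
h(497, 260)/(-130318) - 178557/121369 = (2*260*497**2)/(-130318) - 178557/121369 = (2*260*247009)*(-1/130318) - 178557*1/121369 = 128444680*(-1/130318) - 178557/121369 = -64222340/65159 - 178557/121369 = -7806235779023/7908282671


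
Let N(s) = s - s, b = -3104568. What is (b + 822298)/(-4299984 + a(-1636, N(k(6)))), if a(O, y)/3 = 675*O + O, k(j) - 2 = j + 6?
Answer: 1141135/3808896 ≈ 0.29960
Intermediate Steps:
k(j) = 8 + j (k(j) = 2 + (j + 6) = 2 + (6 + j) = 8 + j)
N(s) = 0
a(O, y) = 2028*O (a(O, y) = 3*(675*O + O) = 3*(676*O) = 2028*O)
(b + 822298)/(-4299984 + a(-1636, N(k(6)))) = (-3104568 + 822298)/(-4299984 + 2028*(-1636)) = -2282270/(-4299984 - 3317808) = -2282270/(-7617792) = -2282270*(-1/7617792) = 1141135/3808896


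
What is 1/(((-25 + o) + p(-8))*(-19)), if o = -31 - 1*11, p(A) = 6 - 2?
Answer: 1/1197 ≈ 0.00083542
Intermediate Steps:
p(A) = 4
o = -42 (o = -31 - 11 = -42)
1/(((-25 + o) + p(-8))*(-19)) = 1/(((-25 - 42) + 4)*(-19)) = 1/((-67 + 4)*(-19)) = 1/(-63*(-19)) = 1/1197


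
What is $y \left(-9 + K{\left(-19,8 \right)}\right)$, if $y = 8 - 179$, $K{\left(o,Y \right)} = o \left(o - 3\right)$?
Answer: $-69939$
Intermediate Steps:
$K{\left(o,Y \right)} = o \left(-3 + o\right)$
$y = -171$ ($y = 8 - 179 = -171$)
$y \left(-9 + K{\left(-19,8 \right)}\right) = - 171 \left(-9 - 19 \left(-3 - 19\right)\right) = - 171 \left(-9 - -418\right) = - 171 \left(-9 + 418\right) = \left(-171\right) 409 = -69939$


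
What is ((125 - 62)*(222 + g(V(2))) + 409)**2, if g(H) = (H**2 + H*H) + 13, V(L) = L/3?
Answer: 233172900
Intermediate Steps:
V(L) = L/3 (V(L) = L*(1/3) = L/3)
g(H) = 13 + 2*H**2 (g(H) = (H**2 + H**2) + 13 = 2*H**2 + 13 = 13 + 2*H**2)
((125 - 62)*(222 + g(V(2))) + 409)**2 = ((125 - 62)*(222 + (13 + 2*((1/3)*2)**2)) + 409)**2 = (63*(222 + (13 + 2*(2/3)**2)) + 409)**2 = (63*(222 + (13 + 2*(4/9))) + 409)**2 = (63*(222 + (13 + 8/9)) + 409)**2 = (63*(222 + 125/9) + 409)**2 = (63*(2123/9) + 409)**2 = (14861 + 409)**2 = 15270**2 = 233172900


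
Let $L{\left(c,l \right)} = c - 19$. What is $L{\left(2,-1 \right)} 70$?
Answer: $-1190$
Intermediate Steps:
$L{\left(c,l \right)} = -19 + c$
$L{\left(2,-1 \right)} 70 = \left(-19 + 2\right) 70 = \left(-17\right) 70 = -1190$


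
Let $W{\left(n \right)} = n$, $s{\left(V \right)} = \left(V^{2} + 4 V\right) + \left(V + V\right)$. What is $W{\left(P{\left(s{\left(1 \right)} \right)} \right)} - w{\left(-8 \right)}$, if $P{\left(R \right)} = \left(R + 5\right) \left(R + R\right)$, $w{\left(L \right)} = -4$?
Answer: $172$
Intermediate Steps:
$s{\left(V \right)} = V^{2} + 6 V$ ($s{\left(V \right)} = \left(V^{2} + 4 V\right) + 2 V = V^{2} + 6 V$)
$P{\left(R \right)} = 2 R \left(5 + R\right)$ ($P{\left(R \right)} = \left(5 + R\right) 2 R = 2 R \left(5 + R\right)$)
$W{\left(P{\left(s{\left(1 \right)} \right)} \right)} - w{\left(-8 \right)} = 2 \cdot 1 \left(6 + 1\right) \left(5 + 1 \left(6 + 1\right)\right) - -4 = 2 \cdot 1 \cdot 7 \left(5 + 1 \cdot 7\right) + 4 = 2 \cdot 7 \left(5 + 7\right) + 4 = 2 \cdot 7 \cdot 12 + 4 = 168 + 4 = 172$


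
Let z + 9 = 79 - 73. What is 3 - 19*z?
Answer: 60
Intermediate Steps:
z = -3 (z = -9 + (79 - 73) = -9 + 6 = -3)
3 - 19*z = 3 - 19*(-3) = 3 + 57 = 60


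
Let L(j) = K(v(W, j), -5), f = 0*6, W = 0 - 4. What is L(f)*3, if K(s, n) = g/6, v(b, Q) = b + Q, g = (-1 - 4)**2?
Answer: 25/2 ≈ 12.500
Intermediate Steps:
g = 25 (g = (-5)**2 = 25)
W = -4
v(b, Q) = Q + b
K(s, n) = 25/6
f = 0
L(j) = 25/6
L(f)*3 = (25/6)*3 = 25/2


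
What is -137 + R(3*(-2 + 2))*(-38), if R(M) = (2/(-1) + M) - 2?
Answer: 15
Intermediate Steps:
R(M) = -4 + M (R(M) = (2*(-1) + M) - 2 = (-2 + M) - 2 = -4 + M)
-137 + R(3*(-2 + 2))*(-38) = -137 + (-4 + 3*(-2 + 2))*(-38) = -137 + (-4 + 3*0)*(-38) = -137 + (-4 + 0)*(-38) = -137 - 4*(-38) = -137 + 152 = 15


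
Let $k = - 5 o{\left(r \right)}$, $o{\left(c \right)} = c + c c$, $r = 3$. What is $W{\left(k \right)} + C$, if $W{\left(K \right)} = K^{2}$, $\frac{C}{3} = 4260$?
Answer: $16380$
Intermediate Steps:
$C = 12780$ ($C = 3 \cdot 4260 = 12780$)
$o{\left(c \right)} = c + c^{2}$
$k = -60$ ($k = - 5 \cdot 3 \left(1 + 3\right) = - 5 \cdot 3 \cdot 4 = \left(-5\right) 12 = -60$)
$W{\left(k \right)} + C = \left(-60\right)^{2} + 12780 = 3600 + 12780 = 16380$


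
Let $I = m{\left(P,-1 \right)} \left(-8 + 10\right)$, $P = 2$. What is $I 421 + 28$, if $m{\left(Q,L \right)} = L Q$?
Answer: $-1656$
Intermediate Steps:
$I = -4$ ($I = \left(-1\right) 2 \left(-8 + 10\right) = \left(-2\right) 2 = -4$)
$I 421 + 28 = \left(-4\right) 421 + 28 = -1684 + 28 = -1656$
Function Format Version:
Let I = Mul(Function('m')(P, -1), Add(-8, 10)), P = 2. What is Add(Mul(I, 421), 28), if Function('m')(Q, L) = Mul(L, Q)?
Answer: -1656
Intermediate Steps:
I = -4 (I = Mul(Mul(-1, 2), Add(-8, 10)) = Mul(-2, 2) = -4)
Add(Mul(I, 421), 28) = Add(Mul(-4, 421), 28) = Add(-1684, 28) = -1656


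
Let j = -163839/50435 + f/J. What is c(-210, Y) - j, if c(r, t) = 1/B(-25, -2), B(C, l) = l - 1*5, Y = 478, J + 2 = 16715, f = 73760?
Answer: -1102261558/842920155 ≈ -1.3077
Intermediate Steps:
J = 16713 (J = -2 + 16715 = 16713)
B(C, l) = -5 + l (B(C, l) = l - 5 = -5 + l)
c(r, t) = -⅐ (c(r, t) = 1/(-5 - 2) = 1/(-7) = -⅐)
j = 981844393/842920155 (j = -163839/50435 + 73760/16713 = 981844393/842920155 ≈ 1.1648)
c(-210, Y) - j = -⅐ - 1*981844393/842920155 = -⅐ - 981844393/842920155 = -1102261558/842920155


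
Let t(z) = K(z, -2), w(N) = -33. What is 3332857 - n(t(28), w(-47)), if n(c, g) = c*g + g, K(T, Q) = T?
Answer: 3333814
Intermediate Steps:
t(z) = z
n(c, g) = g + c*g
3332857 - n(t(28), w(-47)) = 3332857 - (-33)*(1 + 28) = 3332857 - (-33)*29 = 3332857 - 1*(-957) = 3332857 + 957 = 3333814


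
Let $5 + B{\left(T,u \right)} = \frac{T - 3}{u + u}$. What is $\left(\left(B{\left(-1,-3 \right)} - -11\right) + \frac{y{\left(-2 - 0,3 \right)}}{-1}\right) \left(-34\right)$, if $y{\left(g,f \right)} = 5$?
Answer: $- \frac{170}{3} \approx -56.667$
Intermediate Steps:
$B{\left(T,u \right)} = -5 + \frac{-3 + T}{2 u}$ ($B{\left(T,u \right)} = -5 + \frac{T - 3}{u + u} = -5 + \frac{-3 + T}{2 u}$)
$\left(\left(B{\left(-1,-3 \right)} - -11\right) + \frac{y{\left(-2 - 0,3 \right)}}{-1}\right) \left(-34\right) = \left(\left(\frac{-3 - 1 - -30}{2 \left(-3\right)} - -11\right) + \frac{5}{-1}\right) \left(-34\right) = \left(\left(\frac{1}{2} \left(- \frac{1}{3}\right) \left(-3 - 1 + 30\right) + 11\right) + 5 \left(-1\right)\right) \left(-34\right) = \left(\left(\frac{1}{2} \left(- \frac{1}{3}\right) 26 + 11\right) - 5\right) \left(-34\right) = \left(\left(- \frac{13}{3} + 11\right) - 5\right) \left(-34\right) = \left(\frac{20}{3} - 5\right) \left(-34\right) = \frac{5}{3} \left(-34\right) = - \frac{170}{3}$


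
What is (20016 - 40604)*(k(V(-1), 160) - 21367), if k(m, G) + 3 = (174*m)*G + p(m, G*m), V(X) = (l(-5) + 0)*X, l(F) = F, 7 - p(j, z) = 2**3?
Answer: -2425863452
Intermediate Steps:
p(j, z) = -1 (p(j, z) = 7 - 1*2**3 = 7 - 1*8 = 7 - 8 = -1)
V(X) = -5*X (V(X) = (-5 + 0)*X = -5*X)
k(m, G) = -4 + 174*G*m (k(m, G) = -3 + ((174*m)*G - 1) = -3 + (174*G*m - 1) = -3 + (-1 + 174*G*m) = -4 + 174*G*m)
(20016 - 40604)*(k(V(-1), 160) - 21367) = (20016 - 40604)*((-4 + 174*160*(-5*(-1))) - 21367) = -20588*((-4 + 174*160*5) - 21367) = -20588*((-4 + 139200) - 21367) = -20588*(139196 - 21367) = -20588*117829 = -2425863452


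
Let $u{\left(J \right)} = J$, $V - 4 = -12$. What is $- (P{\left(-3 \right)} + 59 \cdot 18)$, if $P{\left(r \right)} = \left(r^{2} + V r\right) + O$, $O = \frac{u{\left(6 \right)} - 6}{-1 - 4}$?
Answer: $-1095$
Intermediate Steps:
$V = -8$ ($V = 4 - 12 = -8$)
$O = 0$ ($O = \frac{6 - 6}{-1 - 4} = \frac{0}{-5} = 0 \left(- \frac{1}{5}\right) = 0$)
$P{\left(r \right)} = r^{2} - 8 r$ ($P{\left(r \right)} = \left(r^{2} - 8 r\right) + 0 = r^{2} - 8 r$)
$- (P{\left(-3 \right)} + 59 \cdot 18) = - (- 3 \left(-8 - 3\right) + 59 \cdot 18) = - (\left(-3\right) \left(-11\right) + 1062) = - (33 + 1062) = \left(-1\right) 1095 = -1095$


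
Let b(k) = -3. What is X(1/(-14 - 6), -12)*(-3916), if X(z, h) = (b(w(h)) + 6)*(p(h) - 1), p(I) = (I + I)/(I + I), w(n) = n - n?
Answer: 0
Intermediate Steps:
w(n) = 0
p(I) = 1 (p(I) = (2*I)/((2*I)) = (2*I)*(1/(2*I)) = 1)
X(z, h) = 0 (X(z, h) = (-3 + 6)*(1 - 1) = 3*0 = 0)
X(1/(-14 - 6), -12)*(-3916) = 0*(-3916) = 0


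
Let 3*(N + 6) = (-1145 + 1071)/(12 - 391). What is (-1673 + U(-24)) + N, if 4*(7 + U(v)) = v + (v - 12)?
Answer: -1933963/1137 ≈ -1700.9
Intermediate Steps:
N = -6748/1137 (N = -6 + ((-1145 + 1071)/(12 - 391))/3 = -6 + (-74/(-379))/3 = -6 + (-74*(-1/379))/3 = -6 + (⅓)*(74/379) = -6 + 74/1137 = -6748/1137 ≈ -5.9349)
U(v) = -10 + v/2 (U(v) = -7 + (v + (v - 12))/4 = -7 + (v + (-12 + v))/4 = -7 + (-12 + 2*v)/4 = -7 + (-3 + v/2) = -10 + v/2)
(-1673 + U(-24)) + N = (-1673 + (-10 + (½)*(-24))) - 6748/1137 = (-1673 + (-10 - 12)) - 6748/1137 = (-1673 - 22) - 6748/1137 = -1695 - 6748/1137 = -1933963/1137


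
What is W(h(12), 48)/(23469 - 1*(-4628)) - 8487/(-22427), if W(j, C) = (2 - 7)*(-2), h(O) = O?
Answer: 5821549/15369059 ≈ 0.37878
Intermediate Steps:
W(j, C) = 10 (W(j, C) = -5*(-2) = 10)
W(h(12), 48)/(23469 - 1*(-4628)) - 8487/(-22427) = 10/(23469 - 1*(-4628)) - 8487/(-22427) = 10/(23469 + 4628) - 8487*(-1/22427) = 10/28097 + 207/547 = 5821549/15369059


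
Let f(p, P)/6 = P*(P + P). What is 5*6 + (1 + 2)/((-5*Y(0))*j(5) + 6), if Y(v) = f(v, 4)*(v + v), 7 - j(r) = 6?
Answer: 61/2 ≈ 30.500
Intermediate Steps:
f(p, P) = 12*P² (f(p, P) = 6*(P*(P + P)) = 6*(P*(2*P)) = 6*(2*P²) = 12*P²)
j(r) = 1 (j(r) = 7 - 1*6 = 7 - 6 = 1)
Y(v) = 384*v (Y(v) = (12*4²)*(v + v) = (12*16)*(2*v) = 192*(2*v) = 384*v)
5*6 + (1 + 2)/((-5*Y(0))*j(5) + 6) = 5*6 + (1 + 2)/(-1920*0*1 + 6) = 30 + 3/(-5*0*1 + 6) = 30 + 3/(0*1 + 6) = 30 + 3/(0 + 6) = 30 + 3/6 = 30 + 3*(⅙) = 30 + ½ = 61/2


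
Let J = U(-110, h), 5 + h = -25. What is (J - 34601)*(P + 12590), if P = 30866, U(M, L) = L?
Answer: -1504924736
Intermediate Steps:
h = -30 (h = -5 - 25 = -30)
J = -30
(J - 34601)*(P + 12590) = (-30 - 34601)*(30866 + 12590) = -34631*43456 = -1504924736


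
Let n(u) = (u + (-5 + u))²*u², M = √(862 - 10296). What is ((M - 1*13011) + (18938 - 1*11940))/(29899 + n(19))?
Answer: -6013/423028 + I*√9434/423028 ≈ -0.014214 + 0.0002296*I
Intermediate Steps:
M = I*√9434 (M = √(-9434) = I*√9434 ≈ 97.129*I)
n(u) = u²*(-5 + 2*u)² (n(u) = (-5 + 2*u)²*u² = u²*(-5 + 2*u)²)
((M - 1*13011) + (18938 - 1*11940))/(29899 + n(19)) = ((I*√9434 - 1*13011) + (18938 - 1*11940))/(29899 + 19²*(-5 + 2*19)²) = ((I*√9434 - 13011) + (18938 - 11940))/(29899 + 361*(-5 + 38)²) = ((-13011 + I*√9434) + 6998)/(29899 + 361*33²) = (-6013 + I*√9434)/(29899 + 361*1089) = (-6013 + I*√9434)/(29899 + 393129) = (-6013 + I*√9434)/423028 = (-6013 + I*√9434)*(1/423028) = -6013/423028 + I*√9434/423028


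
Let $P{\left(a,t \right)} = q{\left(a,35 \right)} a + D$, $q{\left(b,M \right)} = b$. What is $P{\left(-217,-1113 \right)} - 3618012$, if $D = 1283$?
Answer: $-3569640$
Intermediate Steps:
$P{\left(a,t \right)} = 1283 + a^{2}$ ($P{\left(a,t \right)} = a a + 1283 = a^{2} + 1283 = 1283 + a^{2}$)
$P{\left(-217,-1113 \right)} - 3618012 = \left(1283 + \left(-217\right)^{2}\right) - 3618012 = \left(1283 + 47089\right) - 3618012 = 48372 - 3618012 = -3569640$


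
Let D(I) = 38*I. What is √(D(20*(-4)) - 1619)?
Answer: I*√4659 ≈ 68.257*I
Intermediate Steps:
√(D(20*(-4)) - 1619) = √(38*(20*(-4)) - 1619) = √(38*(-80) - 1619) = √(-3040 - 1619) = √(-4659) = I*√4659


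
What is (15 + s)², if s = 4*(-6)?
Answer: 81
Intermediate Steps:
s = -24
(15 + s)² = (15 - 24)² = (-9)² = 81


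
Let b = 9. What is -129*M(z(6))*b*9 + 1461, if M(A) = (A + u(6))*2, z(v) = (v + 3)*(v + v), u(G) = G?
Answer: -2380911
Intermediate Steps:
z(v) = 2*v*(3 + v) (z(v) = (3 + v)*(2*v) = 2*v*(3 + v))
M(A) = 12 + 2*A (M(A) = (A + 6)*2 = (6 + A)*2 = 12 + 2*A)
-129*M(z(6))*b*9 + 1461 = -129*(12 + 2*(2*6*(3 + 6)))*9*9 + 1461 = -129*(12 + 2*(2*6*9))*9*9 + 1461 = -129*(12 + 2*108)*9*9 + 1461 = -129*(12 + 216)*9*9 + 1461 = -129*228*9*9 + 1461 = -264708*9 + 1461 = -129*18468 + 1461 = -2382372 + 1461 = -2380911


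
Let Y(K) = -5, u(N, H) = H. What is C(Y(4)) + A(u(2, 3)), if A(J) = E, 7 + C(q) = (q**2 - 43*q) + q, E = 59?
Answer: 287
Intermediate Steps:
C(q) = -7 + q**2 - 42*q (C(q) = -7 + ((q**2 - 43*q) + q) = -7 + (q**2 - 42*q) = -7 + q**2 - 42*q)
A(J) = 59
C(Y(4)) + A(u(2, 3)) = (-7 + (-5)**2 - 42*(-5)) + 59 = (-7 + 25 + 210) + 59 = 228 + 59 = 287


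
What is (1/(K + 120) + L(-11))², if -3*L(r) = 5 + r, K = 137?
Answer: 265225/66049 ≈ 4.0156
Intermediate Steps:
L(r) = -5/3 - r/3 (L(r) = -(5 + r)/3 = -5/3 - r/3)
(1/(K + 120) + L(-11))² = (1/(137 + 120) + (-5/3 - ⅓*(-11)))² = (1/257 + (-5/3 + 11/3))² = (1/257 + 2)² = (515/257)² = 265225/66049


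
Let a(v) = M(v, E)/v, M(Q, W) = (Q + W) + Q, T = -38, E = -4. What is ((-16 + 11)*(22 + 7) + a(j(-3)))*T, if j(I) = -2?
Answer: 5358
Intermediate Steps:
M(Q, W) = W + 2*Q
a(v) = (-4 + 2*v)/v
((-16 + 11)*(22 + 7) + a(j(-3)))*T = ((-16 + 11)*(22 + 7) + (2 - 4/(-2)))*(-38) = (-5*29 + (2 - 4*(-½)))*(-38) = (-145 + (2 + 2))*(-38) = (-145 + 4)*(-38) = -141*(-38) = 5358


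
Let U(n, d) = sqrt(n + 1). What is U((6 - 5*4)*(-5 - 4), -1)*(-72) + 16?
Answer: 16 - 72*sqrt(127) ≈ -795.40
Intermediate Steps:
U(n, d) = sqrt(1 + n)
U((6 - 5*4)*(-5 - 4), -1)*(-72) + 16 = sqrt(1 + (6 - 5*4)*(-5 - 4))*(-72) + 16 = sqrt(1 + (6 - 20)*(-9))*(-72) + 16 = sqrt(1 - 14*(-9))*(-72) + 16 = sqrt(1 + 126)*(-72) + 16 = sqrt(127)*(-72) + 16 = -72*sqrt(127) + 16 = 16 - 72*sqrt(127)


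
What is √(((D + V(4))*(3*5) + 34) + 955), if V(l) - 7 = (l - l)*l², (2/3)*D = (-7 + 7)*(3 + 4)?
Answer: √1094 ≈ 33.076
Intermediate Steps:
D = 0 (D = 3*((-7 + 7)*(3 + 4))/2 = 3*(0*7)/2 = (3/2)*0 = 0)
V(l) = 7 (V(l) = 7 + (l - l)*l² = 7 + 0*l² = 7 + 0 = 7)
√(((D + V(4))*(3*5) + 34) + 955) = √(((0 + 7)*(3*5) + 34) + 955) = √((7*15 + 34) + 955) = √((105 + 34) + 955) = √(139 + 955) = √1094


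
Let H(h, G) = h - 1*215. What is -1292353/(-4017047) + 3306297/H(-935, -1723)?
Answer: -13280064239009/4619604050 ≈ -2874.7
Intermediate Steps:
H(h, G) = -215 + h (H(h, G) = h - 215 = -215 + h)
-1292353/(-4017047) + 3306297/H(-935, -1723) = -1292353/(-4017047) + 3306297/(-215 - 935) = -1292353*(-1/4017047) + 3306297/(-1150) = 1292353/4017047 + 3306297*(-1/1150) = 1292353/4017047 - 3306297/1150 = -13280064239009/4619604050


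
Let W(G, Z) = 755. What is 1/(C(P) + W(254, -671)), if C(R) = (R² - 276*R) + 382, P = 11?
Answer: -1/1778 ≈ -0.00056243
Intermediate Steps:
C(R) = 382 + R² - 276*R
1/(C(P) + W(254, -671)) = 1/((382 + 11² - 276*11) + 755) = 1/((382 + 121 - 3036) + 755) = 1/(-2533 + 755) = 1/(-1778) = -1/1778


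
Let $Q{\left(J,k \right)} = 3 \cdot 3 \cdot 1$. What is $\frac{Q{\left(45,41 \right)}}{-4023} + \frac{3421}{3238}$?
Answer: $\frac{1525949}{1447386} \approx 1.0543$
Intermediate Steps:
$Q{\left(J,k \right)} = 9$ ($Q{\left(J,k \right)} = 9 \cdot 1 = 9$)
$\frac{Q{\left(45,41 \right)}}{-4023} + \frac{3421}{3238} = \frac{9}{-4023} + \frac{3421}{3238} = 9 \left(- \frac{1}{4023}\right) + 3421 \cdot \frac{1}{3238} = - \frac{1}{447} + \frac{3421}{3238} = \frac{1525949}{1447386}$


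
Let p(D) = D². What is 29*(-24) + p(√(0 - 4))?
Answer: -700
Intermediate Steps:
29*(-24) + p(√(0 - 4)) = 29*(-24) + (√(0 - 4))² = -696 + (√(-4))² = -696 + (2*I)² = -696 - 4 = -700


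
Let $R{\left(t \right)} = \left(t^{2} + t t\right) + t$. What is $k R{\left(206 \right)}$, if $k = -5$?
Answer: $-425390$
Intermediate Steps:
$R{\left(t \right)} = t + 2 t^{2}$ ($R{\left(t \right)} = \left(t^{2} + t^{2}\right) + t = 2 t^{2} + t = t + 2 t^{2}$)
$k R{\left(206 \right)} = - 5 \cdot 206 \left(1 + 2 \cdot 206\right) = - 5 \cdot 206 \left(1 + 412\right) = - 5 \cdot 206 \cdot 413 = \left(-5\right) 85078 = -425390$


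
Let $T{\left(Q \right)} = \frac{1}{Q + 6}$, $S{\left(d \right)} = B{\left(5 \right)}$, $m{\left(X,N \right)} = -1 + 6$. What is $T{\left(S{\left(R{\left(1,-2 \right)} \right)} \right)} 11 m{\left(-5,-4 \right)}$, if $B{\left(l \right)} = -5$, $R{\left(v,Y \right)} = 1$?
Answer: $55$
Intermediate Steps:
$m{\left(X,N \right)} = 5$
$S{\left(d \right)} = -5$
$T{\left(Q \right)} = \frac{1}{6 + Q}$
$T{\left(S{\left(R{\left(1,-2 \right)} \right)} \right)} 11 m{\left(-5,-4 \right)} = \frac{1}{6 - 5} \cdot 11 \cdot 5 = 1^{-1} \cdot 11 \cdot 5 = 1 \cdot 11 \cdot 5 = 11 \cdot 5 = 55$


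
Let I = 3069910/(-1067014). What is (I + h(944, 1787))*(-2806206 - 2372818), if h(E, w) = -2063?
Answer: 5708112553221504/533507 ≈ 1.0699e+10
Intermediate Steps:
I = -1534955/533507 (I = 3069910*(-1/1067014) = -1534955/533507 ≈ -2.8771)
(I + h(944, 1787))*(-2806206 - 2372818) = (-1534955/533507 - 2063)*(-2806206 - 2372818) = -1102159896/533507*(-5179024) = 5708112553221504/533507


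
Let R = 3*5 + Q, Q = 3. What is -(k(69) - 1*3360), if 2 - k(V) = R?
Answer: 3376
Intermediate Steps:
R = 18 (R = 3*5 + 3 = 15 + 3 = 18)
k(V) = -16 (k(V) = 2 - 1*18 = 2 - 18 = -16)
-(k(69) - 1*3360) = -(-16 - 1*3360) = -(-16 - 3360) = -1*(-3376) = 3376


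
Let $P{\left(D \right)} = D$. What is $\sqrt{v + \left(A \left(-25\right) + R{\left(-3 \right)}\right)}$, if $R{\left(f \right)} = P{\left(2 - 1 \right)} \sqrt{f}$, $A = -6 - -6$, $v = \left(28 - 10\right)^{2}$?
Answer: $\sqrt{324 + i \sqrt{3}} \approx 18.0 + 0.04811 i$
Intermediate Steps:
$v = 324$ ($v = 18^{2} = 324$)
$A = 0$ ($A = -6 + 6 = 0$)
$R{\left(f \right)} = \sqrt{f}$ ($R{\left(f \right)} = \left(2 - 1\right) \sqrt{f} = 1 \sqrt{f} = \sqrt{f}$)
$\sqrt{v + \left(A \left(-25\right) + R{\left(-3 \right)}\right)} = \sqrt{324 + \left(0 \left(-25\right) + \sqrt{-3}\right)} = \sqrt{324 + \left(0 + i \sqrt{3}\right)} = \sqrt{324 + i \sqrt{3}}$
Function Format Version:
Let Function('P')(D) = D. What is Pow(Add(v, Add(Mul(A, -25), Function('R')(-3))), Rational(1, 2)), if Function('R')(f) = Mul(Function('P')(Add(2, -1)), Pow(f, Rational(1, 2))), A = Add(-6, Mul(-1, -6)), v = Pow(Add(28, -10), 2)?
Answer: Pow(Add(324, Mul(I, Pow(3, Rational(1, 2)))), Rational(1, 2)) ≈ Add(18.000, Mul(0.04811, I))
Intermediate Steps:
v = 324 (v = Pow(18, 2) = 324)
A = 0 (A = Add(-6, 6) = 0)
Function('R')(f) = Pow(f, Rational(1, 2)) (Function('R')(f) = Mul(Add(2, -1), Pow(f, Rational(1, 2))) = Mul(1, Pow(f, Rational(1, 2))) = Pow(f, Rational(1, 2)))
Pow(Add(v, Add(Mul(A, -25), Function('R')(-3))), Rational(1, 2)) = Pow(Add(324, Add(Mul(0, -25), Pow(-3, Rational(1, 2)))), Rational(1, 2)) = Pow(Add(324, Add(0, Mul(I, Pow(3, Rational(1, 2))))), Rational(1, 2)) = Pow(Add(324, Mul(I, Pow(3, Rational(1, 2)))), Rational(1, 2))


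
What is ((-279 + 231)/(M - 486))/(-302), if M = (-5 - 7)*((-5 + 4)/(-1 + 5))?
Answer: -8/24311 ≈ -0.00032907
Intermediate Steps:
M = 3 (M = -(-12)/4 = -12*(-¼) = 3)
((-279 + 231)/(M - 486))/(-302) = ((-279 + 231)/(3 - 486))/(-302) = -48/(-483)*(-1/302) = -48*(-1/483)*(-1/302) = (16/161)*(-1/302) = -8/24311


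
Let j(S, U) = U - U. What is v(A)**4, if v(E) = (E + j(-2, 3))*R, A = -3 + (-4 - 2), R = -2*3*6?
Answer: 11019960576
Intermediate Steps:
j(S, U) = 0
R = -36 (R = -6*6 = -36)
A = -9 (A = -3 - 6 = -9)
v(E) = -36*E (v(E) = (E + 0)*(-36) = E*(-36) = -36*E)
v(A)**4 = (-36*(-9))**4 = 324**4 = 11019960576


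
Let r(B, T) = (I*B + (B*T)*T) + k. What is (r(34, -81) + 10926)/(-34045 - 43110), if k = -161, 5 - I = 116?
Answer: -46013/15431 ≈ -2.9819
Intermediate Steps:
I = -111 (I = 5 - 1*116 = 5 - 116 = -111)
r(B, T) = -161 - 111*B + B*T**2 (r(B, T) = (-111*B + (B*T)*T) - 161 = (-111*B + B*T**2) - 161 = -161 - 111*B + B*T**2)
(r(34, -81) + 10926)/(-34045 - 43110) = ((-161 - 111*34 + 34*(-81)**2) + 10926)/(-34045 - 43110) = ((-161 - 3774 + 34*6561) + 10926)/(-77155) = ((-161 - 3774 + 223074) + 10926)*(-1/77155) = (219139 + 10926)*(-1/77155) = 230065*(-1/77155) = -46013/15431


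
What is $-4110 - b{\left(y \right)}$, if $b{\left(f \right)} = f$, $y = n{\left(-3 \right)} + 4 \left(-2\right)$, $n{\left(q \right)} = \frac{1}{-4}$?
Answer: $- \frac{16407}{4} \approx -4101.8$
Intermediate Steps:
$n{\left(q \right)} = - \frac{1}{4}$
$y = - \frac{33}{4}$ ($y = - \frac{1}{4} + 4 \left(-2\right) = - \frac{1}{4} - 8 = - \frac{33}{4} \approx -8.25$)
$-4110 - b{\left(y \right)} = -4110 - - \frac{33}{4} = -4110 + \frac{33}{4} = - \frac{16407}{4}$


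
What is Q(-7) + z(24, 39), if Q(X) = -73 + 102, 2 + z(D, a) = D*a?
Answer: 963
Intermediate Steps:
z(D, a) = -2 + D*a
Q(X) = 29
Q(-7) + z(24, 39) = 29 + (-2 + 24*39) = 29 + (-2 + 936) = 29 + 934 = 963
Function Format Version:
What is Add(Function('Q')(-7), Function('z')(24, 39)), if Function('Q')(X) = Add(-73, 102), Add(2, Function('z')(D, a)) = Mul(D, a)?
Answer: 963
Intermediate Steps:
Function('z')(D, a) = Add(-2, Mul(D, a))
Function('Q')(X) = 29
Add(Function('Q')(-7), Function('z')(24, 39)) = Add(29, Add(-2, Mul(24, 39))) = Add(29, Add(-2, 936)) = Add(29, 934) = 963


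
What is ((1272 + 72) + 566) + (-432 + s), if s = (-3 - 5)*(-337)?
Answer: 4174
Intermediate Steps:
s = 2696 (s = -8*(-337) = 2696)
((1272 + 72) + 566) + (-432 + s) = ((1272 + 72) + 566) + (-432 + 2696) = (1344 + 566) + 2264 = 1910 + 2264 = 4174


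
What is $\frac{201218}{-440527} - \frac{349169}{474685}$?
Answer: $- \frac{249333538393}{209111558995} \approx -1.1923$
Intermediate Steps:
$\frac{201218}{-440527} - \frac{349169}{474685} = 201218 \left(- \frac{1}{440527}\right) - \frac{349169}{474685} = - \frac{201218}{440527} - \frac{349169}{474685} = - \frac{249333538393}{209111558995}$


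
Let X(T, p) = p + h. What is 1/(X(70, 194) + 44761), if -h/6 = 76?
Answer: 1/44499 ≈ 2.2472e-5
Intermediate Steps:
h = -456 (h = -6*76 = -456)
X(T, p) = -456 + p (X(T, p) = p - 456 = -456 + p)
1/(X(70, 194) + 44761) = 1/((-456 + 194) + 44761) = 1/(-262 + 44761) = 1/44499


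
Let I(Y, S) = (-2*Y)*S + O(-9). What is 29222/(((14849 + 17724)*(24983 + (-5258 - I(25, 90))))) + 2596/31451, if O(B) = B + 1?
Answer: 2050049618486/24825579799559 ≈ 0.082578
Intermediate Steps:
O(B) = 1 + B
I(Y, S) = -8 - 2*S*Y (I(Y, S) = (-2*Y)*S + (1 - 9) = -2*S*Y - 8 = -8 - 2*S*Y)
29222/(((14849 + 17724)*(24983 + (-5258 - I(25, 90))))) + 2596/31451 = 29222/(((14849 + 17724)*(24983 + (-5258 - (-8 - 2*90*25))))) + 2596/31451 = 29222/((32573*(24983 + (-5258 - (-8 - 4500))))) + 2596*(1/31451) = 29222/((32573*(24983 + (-5258 - 1*(-4508))))) + 2596/31451 = 29222/((32573*(24983 + (-5258 + 4508)))) + 2596/31451 = 29222/((32573*(24983 - 750))) + 2596/31451 = 29222/((32573*24233)) + 2596/31451 = 29222/789341509 + 2596/31451 = 2050049618486/24825579799559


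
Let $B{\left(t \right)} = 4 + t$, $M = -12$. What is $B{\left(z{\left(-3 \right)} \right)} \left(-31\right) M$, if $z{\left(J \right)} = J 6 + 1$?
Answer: $-4836$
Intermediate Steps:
$z{\left(J \right)} = 1 + 6 J$ ($z{\left(J \right)} = 6 J + 1 = 1 + 6 J$)
$B{\left(z{\left(-3 \right)} \right)} \left(-31\right) M = \left(4 + \left(1 + 6 \left(-3\right)\right)\right) \left(-31\right) \left(-12\right) = \left(4 + \left(1 - 18\right)\right) \left(-31\right) \left(-12\right) = \left(4 - 17\right) \left(-31\right) \left(-12\right) = \left(-13\right) \left(-31\right) \left(-12\right) = 403 \left(-12\right) = -4836$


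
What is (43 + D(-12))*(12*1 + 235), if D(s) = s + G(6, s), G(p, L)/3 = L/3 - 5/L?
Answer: 20007/4 ≈ 5001.8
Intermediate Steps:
G(p, L) = L - 15/L (G(p, L) = 3*(L/3 - 5/L) = 3*(-5/L + L/3) = L - 15/L)
D(s) = -15/s + 2*s (D(s) = s + (s - 15/s) = -15/s + 2*s)
(43 + D(-12))*(12*1 + 235) = (43 + (-15/(-12) + 2*(-12)))*(12*1 + 235) = (43 + (-15*(-1/12) - 24))*(12 + 235) = (43 + (5/4 - 24))*247 = (43 - 91/4)*247 = (81/4)*247 = 20007/4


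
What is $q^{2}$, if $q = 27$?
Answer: $729$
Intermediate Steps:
$q^{2} = 27^{2} = 729$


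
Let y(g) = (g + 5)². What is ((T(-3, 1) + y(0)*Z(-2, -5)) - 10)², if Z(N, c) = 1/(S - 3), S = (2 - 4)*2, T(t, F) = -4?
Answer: 15129/49 ≈ 308.75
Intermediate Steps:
S = -4 (S = -2*2 = -4)
y(g) = (5 + g)²
Z(N, c) = -⅐ (Z(N, c) = 1/(-4 - 3) = 1/(-7) = -⅐)
((T(-3, 1) + y(0)*Z(-2, -5)) - 10)² = ((-4 + (5 + 0)²*(-⅐)) - 10)² = ((-4 + 5²*(-⅐)) - 10)² = ((-4 + 25*(-⅐)) - 10)² = ((-4 - 25/7) - 10)² = (-53/7 - 10)² = (-123/7)² = 15129/49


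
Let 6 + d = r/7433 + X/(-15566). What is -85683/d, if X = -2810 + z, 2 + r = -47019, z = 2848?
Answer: 4956850574637/713211904 ≈ 6950.0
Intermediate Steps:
r = -47021 (r = -2 - 47019 = -47021)
X = 38 (X = -2810 + 2848 = 38)
d = -713211904/57851039 (d = -6 + (-47021/7433 + 38/(-15566)) = -6 + (-47021*1/7433 + 38*(-1/15566)) = -6 + (-47021/7433 - 19/7783) = -6 - 366105670/57851039 = -713211904/57851039 ≈ -12.328)
-85683/d = -85683/(-713211904/57851039) = -85683*(-57851039/713211904) = 4956850574637/713211904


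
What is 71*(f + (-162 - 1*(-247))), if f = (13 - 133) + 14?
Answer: -1491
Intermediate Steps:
f = -106 (f = -120 + 14 = -106)
71*(f + (-162 - 1*(-247))) = 71*(-106 + (-162 - 1*(-247))) = 71*(-106 + (-162 + 247)) = 71*(-106 + 85) = 71*(-21) = -1491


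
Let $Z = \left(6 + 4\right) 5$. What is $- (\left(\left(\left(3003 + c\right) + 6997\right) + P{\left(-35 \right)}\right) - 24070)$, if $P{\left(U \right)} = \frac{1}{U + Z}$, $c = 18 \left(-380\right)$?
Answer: $\frac{313649}{15} \approx 20910.0$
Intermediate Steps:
$c = -6840$
$Z = 50$ ($Z = 10 \cdot 5 = 50$)
$P{\left(U \right)} = \frac{1}{50 + U}$ ($P{\left(U \right)} = \frac{1}{U + 50} = \frac{1}{50 + U}$)
$- (\left(\left(\left(3003 + c\right) + 6997\right) + P{\left(-35 \right)}\right) - 24070) = - (\left(\left(\left(3003 - 6840\right) + 6997\right) + \frac{1}{50 - 35}\right) - 24070) = - (\left(\left(-3837 + 6997\right) + \frac{1}{15}\right) - 24070) = - (\left(3160 + \frac{1}{15}\right) - 24070) = - (\frac{47401}{15} - 24070) = \left(-1\right) \left(- \frac{313649}{15}\right) = \frac{313649}{15}$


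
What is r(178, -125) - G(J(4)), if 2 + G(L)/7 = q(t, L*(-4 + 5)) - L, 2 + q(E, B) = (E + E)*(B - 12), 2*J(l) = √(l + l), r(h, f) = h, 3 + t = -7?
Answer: -1474 + 147*√2 ≈ -1266.1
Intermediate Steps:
t = -10 (t = -3 - 7 = -10)
J(l) = √2*√l/2 (J(l) = √(l + l)/2 = √(2*l)/2 = (√2*√l)/2 = √2*√l/2)
q(E, B) = -2 + 2*E*(-12 + B) (q(E, B) = -2 + (E + E)*(B - 12) = -2 + (2*E)*(-12 + B) = -2 + 2*E*(-12 + B))
G(L) = 1652 - 147*L (G(L) = -14 + 7*((-2 - 24*(-10) + 2*(L*(-4 + 5))*(-10)) - L) = -14 + 7*((-2 + 240 + 2*(L*1)*(-10)) - L) = -14 + 7*((-2 + 240 + 2*L*(-10)) - L) = -14 + 7*((-2 + 240 - 20*L) - L) = -14 + 7*((238 - 20*L) - L) = -14 + 7*(238 - 21*L) = -14 + (1666 - 147*L) = 1652 - 147*L)
r(178, -125) - G(J(4)) = 178 - (1652 - 147*√2*√4/2) = 178 - (1652 - 147*√2*2/2) = 178 - (1652 - 147*√2) = 178 + (-1652 + 147*√2) = -1474 + 147*√2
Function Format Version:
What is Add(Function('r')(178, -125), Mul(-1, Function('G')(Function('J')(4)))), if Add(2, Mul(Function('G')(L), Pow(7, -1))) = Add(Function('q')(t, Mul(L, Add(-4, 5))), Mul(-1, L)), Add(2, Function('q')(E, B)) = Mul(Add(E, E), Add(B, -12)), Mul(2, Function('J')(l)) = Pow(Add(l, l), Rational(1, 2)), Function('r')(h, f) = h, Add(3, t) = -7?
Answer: Add(-1474, Mul(147, Pow(2, Rational(1, 2)))) ≈ -1266.1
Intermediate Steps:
t = -10 (t = Add(-3, -7) = -10)
Function('J')(l) = Mul(Rational(1, 2), Pow(2, Rational(1, 2)), Pow(l, Rational(1, 2))) (Function('J')(l) = Mul(Rational(1, 2), Pow(Add(l, l), Rational(1, 2))) = Mul(Rational(1, 2), Pow(Mul(2, l), Rational(1, 2))) = Mul(Rational(1, 2), Mul(Pow(2, Rational(1, 2)), Pow(l, Rational(1, 2)))) = Mul(Rational(1, 2), Pow(2, Rational(1, 2)), Pow(l, Rational(1, 2))))
Function('q')(E, B) = Add(-2, Mul(2, E, Add(-12, B))) (Function('q')(E, B) = Add(-2, Mul(Add(E, E), Add(B, -12))) = Add(-2, Mul(Mul(2, E), Add(-12, B))) = Add(-2, Mul(2, E, Add(-12, B))))
Function('G')(L) = Add(1652, Mul(-147, L)) (Function('G')(L) = Add(-14, Mul(7, Add(Add(-2, Mul(-24, -10), Mul(2, Mul(L, Add(-4, 5)), -10)), Mul(-1, L)))) = Add(-14, Mul(7, Add(Add(-2, 240, Mul(2, Mul(L, 1), -10)), Mul(-1, L)))) = Add(-14, Mul(7, Add(Add(-2, 240, Mul(2, L, -10)), Mul(-1, L)))) = Add(-14, Mul(7, Add(Add(-2, 240, Mul(-20, L)), Mul(-1, L)))) = Add(-14, Mul(7, Add(Add(238, Mul(-20, L)), Mul(-1, L)))) = Add(-14, Mul(7, Add(238, Mul(-21, L)))) = Add(-14, Add(1666, Mul(-147, L))) = Add(1652, Mul(-147, L)))
Add(Function('r')(178, -125), Mul(-1, Function('G')(Function('J')(4)))) = Add(178, Mul(-1, Add(1652, Mul(-147, Mul(Rational(1, 2), Pow(2, Rational(1, 2)), Pow(4, Rational(1, 2))))))) = Add(178, Mul(-1, Add(1652, Mul(-147, Mul(Rational(1, 2), Pow(2, Rational(1, 2)), 2))))) = Add(178, Mul(-1, Add(1652, Mul(-147, Pow(2, Rational(1, 2)))))) = Add(178, Add(-1652, Mul(147, Pow(2, Rational(1, 2))))) = Add(-1474, Mul(147, Pow(2, Rational(1, 2))))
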